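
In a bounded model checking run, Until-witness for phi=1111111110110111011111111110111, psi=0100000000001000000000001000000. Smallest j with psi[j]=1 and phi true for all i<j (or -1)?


(phi U psi) at 0: need smallest j with psi[j]=1 and phi[i]=1 for all i in [0,j).
Scan from step 0:
  step 0: phi=1, psi=0 -> continue
  step 1: psi=1 and phi held for [0,1) -> witness found
Witness step = 1

1


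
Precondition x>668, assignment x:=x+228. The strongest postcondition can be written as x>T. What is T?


Formula: sp(P, x:=E) = exists old_x. (x = E[old_x/x]) AND P[old_x/x] (old_x is the value of x before the assignment; eliminate old_x by solving x = E[old_x/x] for old_x)
Step 1: Precondition P: x>668, i.e. old_x > 668
Step 2: Assignment gives x = old_x + 228, so old_x = x - 228
Step 3: Substitute into P: x - 228 > 668
Step 4: Simplify: x > 668+228 = 896

896


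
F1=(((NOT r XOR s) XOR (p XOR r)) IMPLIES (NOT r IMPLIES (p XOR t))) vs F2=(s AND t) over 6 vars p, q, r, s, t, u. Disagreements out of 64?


F1 = (((NOT r XOR s) XOR (p XOR r)) IMPLIES (NOT r IMPLIES (p XOR t)))
F2 = (s AND t)
Evaluate both on each of 64 rows (bits = p,q,r,s,t,u):
  row 0 [000000]: F1=0 F2=0 -> 0
  row 1 [000001]: F1=0 F2=0 -> 0
  row 2 [000010]: F1=1 F2=0 (differ) -> 1
  row 3 [000011]: F1=1 F2=0 (differ) -> 1
  row 4 [000100]: F1=1 F2=0 (differ) -> 1
  (every remaining row is evaluated the same way; all 64 results are listed next)
Full result column, 8 rows per line (p,q,r fixed per line; s,t,u runs 000..111 left to right):
  rows 0-7 [p,q,r=000]: 00111100  (ones: 4)
  rows 8-15 [p,q,r=001]: 11111100  (ones: 6)
  rows 16-23 [p,q,r=010]: 00111100  (ones: 4)
  rows 24-31 [p,q,r=011]: 11111100  (ones: 6)
  rows 32-39 [p,q,r=100]: 11111111  (ones: 8)
  rows 40-47 [p,q,r=101]: 11111100  (ones: 6)
  rows 48-55 [p,q,r=110]: 11111111  (ones: 8)
  rows 56-63 [p,q,r=111]: 11111100  (ones: 6)
Disagreements = 4+6+4+6+8+6+8+6 = 48

48


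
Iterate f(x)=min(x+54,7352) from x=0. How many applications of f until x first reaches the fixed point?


Step 1: x=0, cap=7352, increment=54
Step 2: x grows by 54 each step until capped at 7352; fixed point is x=7352
Step 3: iterations = ceil(7352/54) = 137

137


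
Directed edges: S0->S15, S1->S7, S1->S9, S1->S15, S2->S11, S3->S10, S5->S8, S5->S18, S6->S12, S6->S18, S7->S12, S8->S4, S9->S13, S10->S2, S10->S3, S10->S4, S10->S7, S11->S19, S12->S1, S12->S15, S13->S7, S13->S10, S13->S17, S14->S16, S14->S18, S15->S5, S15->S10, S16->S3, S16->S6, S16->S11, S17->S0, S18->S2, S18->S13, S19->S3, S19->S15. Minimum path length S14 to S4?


BFS layer-by-layer from S14:
  dist 0: {S14}
  dist 1: {S16, S18}
  dist 2: {S2, S3, S6, S11, S13}
  dist 3: {S7, S10, S12, S17, S19}
  dist 4: {S0, S1, S4, S15}
  -> S4 reached at distance 4
Shortest path length = 4

4


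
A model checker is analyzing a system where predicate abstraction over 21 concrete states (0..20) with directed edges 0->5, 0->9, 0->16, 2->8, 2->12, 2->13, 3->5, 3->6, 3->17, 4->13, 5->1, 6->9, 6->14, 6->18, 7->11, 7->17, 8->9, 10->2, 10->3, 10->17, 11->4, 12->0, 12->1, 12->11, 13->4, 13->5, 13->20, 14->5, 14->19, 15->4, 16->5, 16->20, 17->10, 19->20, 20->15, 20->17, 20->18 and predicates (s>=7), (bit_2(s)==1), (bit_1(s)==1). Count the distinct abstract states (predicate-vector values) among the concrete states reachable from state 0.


BFS from 0:
Concrete reachable: {0, 1, 2, 3, 4, 5, 6, 8, 9, 10, 11, 12, 13, 14, 15, 16, 17, 18, 19, 20}
Abstract via predicates (s>=7), (bit_2(s)==1), (bit_1(s)==1):
  (0,0,0) <- {0, 1}
  (0,0,1) <- {2, 3}
  (0,1,0) <- {4, 5}
  (0,1,1) <- {6}
  (1,0,0) <- {8, 9, 16, 17}
  (1,0,1) <- {10, 11, 18, 19}
  (1,1,0) <- {12, 13, 20}
  (1,1,1) <- {14, 15}
Distinct abstract states = 8

8


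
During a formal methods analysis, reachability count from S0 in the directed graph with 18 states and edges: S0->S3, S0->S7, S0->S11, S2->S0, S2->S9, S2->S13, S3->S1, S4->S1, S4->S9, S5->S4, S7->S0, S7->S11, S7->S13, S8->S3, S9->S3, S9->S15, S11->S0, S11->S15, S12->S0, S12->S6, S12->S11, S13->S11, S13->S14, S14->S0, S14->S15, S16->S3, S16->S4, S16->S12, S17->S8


BFS from S0:
  layer 0: {S0}
  layer 1: {S3, S7, S11}
  layer 2: {S1, S13, S15}
  layer 3: {S14}
Reachable set: {S0, S1, S3, S7, S11, S13, S14, S15}
Count = 8

8


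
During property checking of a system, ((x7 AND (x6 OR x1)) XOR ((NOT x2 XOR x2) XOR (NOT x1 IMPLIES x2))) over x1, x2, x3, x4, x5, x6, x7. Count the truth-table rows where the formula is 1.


Formula: ((x7 AND (x6 OR x1)) XOR ((NOT x2 XOR x2) XOR (NOT x1 IMPLIES x2))) over 7 vars (128 rows)
Evaluate each row (x1, x2, x3, x4, x5, x6, x7 as bits, MSB first):
  row 0 [0000000]: ((0 AND (0 OR 0)) XOR ((NOT 0 XOR 0) XOR (NOT 0 IMPLIES 0))) -> 1
  row 1 [0000001]: ((1 AND (0 OR 0)) XOR ((NOT 0 XOR 0) XOR (NOT 0 IMPLIES 0))) -> 1
  row 2 [0000010]: ((0 AND (1 OR 0)) XOR ((NOT 0 XOR 0) XOR (NOT 0 IMPLIES 0))) -> 1
  row 3 [0000011]: ((1 AND (1 OR 0)) XOR ((NOT 0 XOR 0) XOR (NOT 0 IMPLIES 0))) -> 0
  row 4 [0000100]: ((0 AND (0 OR 0)) XOR ((NOT 0 XOR 0) XOR (NOT 0 IMPLIES 0))) -> 1
  (every remaining row is evaluated the same way; all 128 results are listed next)
Full result column, 8 rows per line (x1,x2,x3,x4 fixed per line; x5,x6,x7 runs 000..111 left to right):
  rows 0-7 [x1,x2,x3,x4=0000]: 11101110  (ones: 6)
  rows 8-15 [x1,x2,x3,x4=0001]: 11101110  (ones: 6)
  rows 16-23 [x1,x2,x3,x4=0010]: 11101110  (ones: 6)
  rows 24-31 [x1,x2,x3,x4=0011]: 11101110  (ones: 6)
  rows 32-39 [x1,x2,x3,x4=0100]: 00010001  (ones: 2)
  rows 40-47 [x1,x2,x3,x4=0101]: 00010001  (ones: 2)
  rows 48-55 [x1,x2,x3,x4=0110]: 00010001  (ones: 2)
  rows 56-63 [x1,x2,x3,x4=0111]: 00010001  (ones: 2)
  rows 64-71 [x1,x2,x3,x4=1000]: 01010101  (ones: 4)
  rows 72-79 [x1,x2,x3,x4=1001]: 01010101  (ones: 4)
  rows 80-87 [x1,x2,x3,x4=1010]: 01010101  (ones: 4)
  rows 88-95 [x1,x2,x3,x4=1011]: 01010101  (ones: 4)
  rows 96-103 [x1,x2,x3,x4=1100]: 01010101  (ones: 4)
  rows 104-111 [x1,x2,x3,x4=1101]: 01010101  (ones: 4)
  rows 112-119 [x1,x2,x3,x4=1110]: 01010101  (ones: 4)
  rows 120-127 [x1,x2,x3,x4=1111]: 01010101  (ones: 4)
Count of 1-rows = 6+6+6+6+2+2+2+2+4+4+4+4+4+4+4+4 = 64

64


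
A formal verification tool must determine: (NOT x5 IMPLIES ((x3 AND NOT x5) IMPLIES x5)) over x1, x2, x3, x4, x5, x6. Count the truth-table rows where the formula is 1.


Formula: (NOT x5 IMPLIES ((x3 AND NOT x5) IMPLIES x5)) over 6 vars (64 rows)
Evaluate each row (x1, x2, x3, x4, x5, x6 as bits, MSB first):
  row 0 [000000]: (NOT 0 IMPLIES ((0 AND NOT 0) IMPLIES 0)) -> 1
  row 1 [000001]: (NOT 0 IMPLIES ((0 AND NOT 0) IMPLIES 0)) -> 1
  row 2 [000010]: (NOT 1 IMPLIES ((0 AND NOT 1) IMPLIES 1)) -> 1
  row 3 [000011]: (NOT 1 IMPLIES ((0 AND NOT 1) IMPLIES 1)) -> 1
  row 4 [000100]: (NOT 0 IMPLIES ((0 AND NOT 0) IMPLIES 0)) -> 1
  (every remaining row is evaluated the same way; all 64 results are listed next)
Full result column, 8 rows per line (x1,x2,x3 fixed per line; x4,x5,x6 runs 000..111 left to right):
  rows 0-7 [x1,x2,x3=000]: 11111111  (ones: 8)
  rows 8-15 [x1,x2,x3=001]: 00110011  (ones: 4)
  rows 16-23 [x1,x2,x3=010]: 11111111  (ones: 8)
  rows 24-31 [x1,x2,x3=011]: 00110011  (ones: 4)
  rows 32-39 [x1,x2,x3=100]: 11111111  (ones: 8)
  rows 40-47 [x1,x2,x3=101]: 00110011  (ones: 4)
  rows 48-55 [x1,x2,x3=110]: 11111111  (ones: 8)
  rows 56-63 [x1,x2,x3=111]: 00110011  (ones: 4)
Count of 1-rows = 8+4+8+4+8+4+8+4 = 48

48


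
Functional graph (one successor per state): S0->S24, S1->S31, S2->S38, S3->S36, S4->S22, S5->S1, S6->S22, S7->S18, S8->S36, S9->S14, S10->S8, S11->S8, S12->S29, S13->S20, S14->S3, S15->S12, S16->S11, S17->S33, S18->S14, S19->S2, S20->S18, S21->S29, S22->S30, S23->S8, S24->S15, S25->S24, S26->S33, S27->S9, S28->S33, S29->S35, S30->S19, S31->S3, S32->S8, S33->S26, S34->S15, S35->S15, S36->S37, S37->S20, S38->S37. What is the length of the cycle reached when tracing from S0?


Trace from S0 until a state repeats:
  S0 -> S24 -> S15 -> S12 -> S29 -> S35 -> S15
S15 first seen at step 2, revisited at step 6.
Cycle length = 6 - 2 = 4

4


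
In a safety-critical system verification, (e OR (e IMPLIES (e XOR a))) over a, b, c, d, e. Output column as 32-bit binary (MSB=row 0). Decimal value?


Formula: (e OR (e IMPLIES (e XOR a))) over a, b, c, d, e (32 rows)
Evaluate each row (bits = a,b,c,d,e, MSB first):
  row 0 [00000]: (0 OR (0 IMPLIES (0 XOR 0))) -> 1
  row 1 [00001]: (1 OR (1 IMPLIES (1 XOR 0))) -> 1
  row 2 [00010]: (0 OR (0 IMPLIES (0 XOR 0))) -> 1
  row 3 [00011]: (1 OR (1 IMPLIES (1 XOR 0))) -> 1
  row 4 [00100]: (0 OR (0 IMPLIES (0 XOR 0))) -> 1
  row 5 [00101]: (1 OR (1 IMPLIES (1 XOR 0))) -> 1
  row 6 [00110]: (0 OR (0 IMPLIES (0 XOR 0))) -> 1
  row 7 [00111]: (1 OR (1 IMPLIES (1 XOR 0))) -> 1
  row 8 [01000]: (0 OR (0 IMPLIES (0 XOR 0))) -> 1
  row 9 [01001]: (1 OR (1 IMPLIES (1 XOR 0))) -> 1
  row 10 [01010]: (0 OR (0 IMPLIES (0 XOR 0))) -> 1
  row 11 [01011]: (1 OR (1 IMPLIES (1 XOR 0))) -> 1
  row 12 [01100]: (0 OR (0 IMPLIES (0 XOR 0))) -> 1
  row 13 [01101]: (1 OR (1 IMPLIES (1 XOR 0))) -> 1
  row 14 [01110]: (0 OR (0 IMPLIES (0 XOR 0))) -> 1
  row 15 [01111]: (1 OR (1 IMPLIES (1 XOR 0))) -> 1
  row 16 [10000]: (0 OR (0 IMPLIES (0 XOR 1))) -> 1
  row 17 [10001]: (1 OR (1 IMPLIES (1 XOR 1))) -> 1
  row 18 [10010]: (0 OR (0 IMPLIES (0 XOR 1))) -> 1
  row 19 [10011]: (1 OR (1 IMPLIES (1 XOR 1))) -> 1
  row 20 [10100]: (0 OR (0 IMPLIES (0 XOR 1))) -> 1
  row 21 [10101]: (1 OR (1 IMPLIES (1 XOR 1))) -> 1
  row 22 [10110]: (0 OR (0 IMPLIES (0 XOR 1))) -> 1
  row 23 [10111]: (1 OR (1 IMPLIES (1 XOR 1))) -> 1
  row 24 [11000]: (0 OR (0 IMPLIES (0 XOR 1))) -> 1
  row 25 [11001]: (1 OR (1 IMPLIES (1 XOR 1))) -> 1
  row 26 [11010]: (0 OR (0 IMPLIES (0 XOR 1))) -> 1
  row 27 [11011]: (1 OR (1 IMPLIES (1 XOR 1))) -> 1
  row 28 [11100]: (0 OR (0 IMPLIES (0 XOR 1))) -> 1
  row 29 [11101]: (1 OR (1 IMPLIES (1 XOR 1))) -> 1
  row 30 [11110]: (0 OR (0 IMPLIES (0 XOR 1))) -> 1
  row 31 [11111]: (1 OR (1 IMPLIES (1 XOR 1))) -> 1
Full result column, 4 rows per line (a,b,c fixed per line; d,e runs 00..11 left to right):
  rows 0-3 [a,b,c=000]: 1111  = hex F
  rows 4-7 [a,b,c=001]: 1111  = hex F
  rows 8-11 [a,b,c=010]: 1111  = hex F
  rows 12-15 [a,b,c=011]: 1111  = hex F
  rows 16-19 [a,b,c=100]: 1111  = hex F
  rows 20-23 [a,b,c=101]: 1111  = hex F
  rows 24-27 [a,b,c=110]: 1111  = hex F
  rows 28-31 [a,b,c=111]: 1111  = hex F
Output column (row 0 .. row 31) = 11111111111111111111111111111111
Output column grouped in 4s = 1111 1111 1111 1111 1111 1111 1111 1111 = 0xFFFFFFFF
Convert to decimal digit by digit (value = value*16 + digit):
  F -> 15
  15*16 + 15 (F) = 255
  255*16 + 15 (F) = 4095
  4095*16 + 15 (F) = 65535
  65535*16 + 15 (F) = 1048575
  1048575*16 + 15 (F) = 16777215
  16777215*16 + 15 (F) = 268435455
  268435455*16 + 15 (F) = 4294967295
Decimal = 4294967295

4294967295


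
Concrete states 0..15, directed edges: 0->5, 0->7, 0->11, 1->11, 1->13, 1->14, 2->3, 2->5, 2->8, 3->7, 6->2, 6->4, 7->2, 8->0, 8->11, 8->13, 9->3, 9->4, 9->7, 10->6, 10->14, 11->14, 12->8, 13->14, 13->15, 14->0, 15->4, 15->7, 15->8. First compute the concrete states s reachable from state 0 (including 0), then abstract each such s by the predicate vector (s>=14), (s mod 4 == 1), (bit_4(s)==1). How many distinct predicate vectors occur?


BFS from 0:
Concrete reachable: {0, 2, 3, 4, 5, 7, 8, 11, 13, 14, 15}
Abstract via predicates (s>=14), (s mod 4 == 1), (bit_4(s)==1):
  (0,0,0) <- {0, 2, 3, 4, 7, 8, 11}
  (0,1,0) <- {5, 13}
  (1,0,0) <- {14, 15}
Distinct abstract states = 3

3


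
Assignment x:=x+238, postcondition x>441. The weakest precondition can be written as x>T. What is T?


Formula: wp(x:=E, P) = P[E/x] (substitute E for x in postcondition)
Step 1: Postcondition: x>441
Step 2: Substitute x+238 for x: x+238>441
Step 3: Solve for x: x > 441-238 = 203

203


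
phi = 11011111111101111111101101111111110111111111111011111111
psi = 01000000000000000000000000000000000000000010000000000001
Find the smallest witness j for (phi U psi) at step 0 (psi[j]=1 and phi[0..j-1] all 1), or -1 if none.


(phi U psi) at 0: need smallest j with psi[j]=1 and phi[i]=1 for all i in [0,j).
Scan from step 0:
  step 0: phi=1, psi=0 -> continue
  step 1: psi=1 and phi held for [0,1) -> witness found
Witness step = 1

1


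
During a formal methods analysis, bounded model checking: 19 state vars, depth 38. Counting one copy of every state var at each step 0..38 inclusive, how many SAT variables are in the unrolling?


BMC unrolls to depth k, creating one copy of each state var for steps 0..k.
Step count = 38 + 1 = 39 (steps 0 through 38)
Vars per step = 19
Total = 19 * 39 = 741

741


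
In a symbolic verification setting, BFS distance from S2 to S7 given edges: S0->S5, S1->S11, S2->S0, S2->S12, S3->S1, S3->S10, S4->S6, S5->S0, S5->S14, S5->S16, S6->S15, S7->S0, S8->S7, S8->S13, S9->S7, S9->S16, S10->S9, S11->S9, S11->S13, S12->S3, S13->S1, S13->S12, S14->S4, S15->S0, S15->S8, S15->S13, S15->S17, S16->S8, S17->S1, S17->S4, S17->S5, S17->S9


BFS layer-by-layer from S2:
  dist 0: {S2}
  dist 1: {S0, S12}
  dist 2: {S3, S5}
  dist 3: {S1, S10, S14, S16}
  dist 4: {S4, S8, S9, S11}
  dist 5: {S6, S7, S13}
  -> S7 reached at distance 5
Shortest path length = 5

5


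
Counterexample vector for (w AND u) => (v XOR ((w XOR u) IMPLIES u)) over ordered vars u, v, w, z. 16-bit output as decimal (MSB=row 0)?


F1 = (w AND u)
F2 = (v XOR ((w XOR u) IMPLIES u))
Counterexample to F1=>F2 is where F1=1 and F2=0.
Evaluate each row (bits = u,v,w,z, MSB first):
  row 0 [0000]: F1=0 F2=1 -> F1&~F2 -> 0
  row 1 [0001]: F1=0 F2=1 -> F1&~F2 -> 0
  row 2 [0010]: F1=0 F2=0 -> F1&~F2 -> 0
  row 3 [0011]: F1=0 F2=0 -> F1&~F2 -> 0
  row 4 [0100]: F1=0 F2=0 -> F1&~F2 -> 0
  row 5 [0101]: F1=0 F2=0 -> F1&~F2 -> 0
  row 6 [0110]: F1=0 F2=1 -> F1&~F2 -> 0
  row 7 [0111]: F1=0 F2=1 -> F1&~F2 -> 0
  row 8 [1000]: F1=0 F2=1 -> F1&~F2 -> 0
  row 9 [1001]: F1=0 F2=1 -> F1&~F2 -> 0
  row 10 [1010]: F1=1 F2=1 -> F1&~F2 -> 0
  row 11 [1011]: F1=1 F2=1 -> F1&~F2 -> 0
  row 12 [1100]: F1=0 F2=0 -> F1&~F2 -> 0
  row 13 [1101]: F1=0 F2=0 -> F1&~F2 -> 0
  row 14 [1110]: F1=1 F2=0 -> F1&~F2 -> 1
  row 15 [1111]: F1=1 F2=0 -> F1&~F2 -> 1
Full result column, 4 rows per line (u,v fixed per line; w,z runs 00..11 left to right):
  rows 0-3 [u,v=00]: 0000  = hex 0
  rows 4-7 [u,v=01]: 0000  = hex 0
  rows 8-11 [u,v=10]: 0000  = hex 0
  rows 12-15 [u,v=11]: 0011  = hex 3
Counterexample vector (row 0 .. row 15) = 0000000000000011
Output column grouped in 4s = 0000 0000 0000 0011 = 0x0003
Convert to decimal digit by digit (value = value*16 + digit):
  0 -> 0
  0*16 + 0 = 0
  0*16 + 0 = 0
  0*16 + 3 = 3
Decimal = 3

3


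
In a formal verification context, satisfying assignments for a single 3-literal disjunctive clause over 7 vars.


Step 1: Total=2^7=128
Step 2: Unsat when all 3 false: 2^4=16
Step 3: Sat=128-16=112

112


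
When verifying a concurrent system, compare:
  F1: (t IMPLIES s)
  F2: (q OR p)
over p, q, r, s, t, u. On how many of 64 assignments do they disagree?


F1 = (t IMPLIES s)
F2 = (q OR p)
Evaluate both on each of 64 rows (bits = p,q,r,s,t,u):
  row 0 [000000]: F1=1 F2=0 (differ) -> 1
  row 1 [000001]: F1=1 F2=0 (differ) -> 1
  row 2 [000010]: F1=0 F2=0 -> 0
  row 3 [000011]: F1=0 F2=0 -> 0
  row 4 [000100]: F1=1 F2=0 (differ) -> 1
  (every remaining row is evaluated the same way; all 64 results are listed next)
Full result column, 8 rows per line (p,q,r fixed per line; s,t,u runs 000..111 left to right):
  rows 0-7 [p,q,r=000]: 11001111  (ones: 6)
  rows 8-15 [p,q,r=001]: 11001111  (ones: 6)
  rows 16-23 [p,q,r=010]: 00110000  (ones: 2)
  rows 24-31 [p,q,r=011]: 00110000  (ones: 2)
  rows 32-39 [p,q,r=100]: 00110000  (ones: 2)
  rows 40-47 [p,q,r=101]: 00110000  (ones: 2)
  rows 48-55 [p,q,r=110]: 00110000  (ones: 2)
  rows 56-63 [p,q,r=111]: 00110000  (ones: 2)
Disagreements = 6+6+2+2+2+2+2+2 = 24

24


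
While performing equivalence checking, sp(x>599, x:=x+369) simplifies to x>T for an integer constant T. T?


Formula: sp(P, x:=E) = exists old_x. (x = E[old_x/x]) AND P[old_x/x] (old_x is the value of x before the assignment; eliminate old_x by solving x = E[old_x/x] for old_x)
Step 1: Precondition P: x>599, i.e. old_x > 599
Step 2: Assignment gives x = old_x + 369, so old_x = x - 369
Step 3: Substitute into P: x - 369 > 599
Step 4: Simplify: x > 599+369 = 968

968


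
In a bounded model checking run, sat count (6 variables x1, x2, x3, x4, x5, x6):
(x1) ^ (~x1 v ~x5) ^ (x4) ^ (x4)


CNF with 4 clauses over 6 vars (64 assignments).
An assignment satisfies CNF iff every clause has >=1 true literal.
Check each row (bits = x1,x2,x3,x4,x5,x6; clause T/F shown):
  row 0 [000000]: clauses=FTFF -> 0
  row 1 [000001]: clauses=FTFF -> 0
  row 2 [000010]: clauses=FTFF -> 0
  row 3 [000011]: clauses=FTFF -> 0
  row 4 [000100]: clauses=FTTT -> 0
  (every remaining row is evaluated the same way; all 64 results are listed next)
Full result column, 8 rows per line (x1,x2,x3 fixed per line; x4,x5,x6 runs 000..111 left to right):
  rows 0-7 [x1,x2,x3=000]: 00000000  (ones: 0)
  rows 8-15 [x1,x2,x3=001]: 00000000  (ones: 0)
  rows 16-23 [x1,x2,x3=010]: 00000000  (ones: 0)
  rows 24-31 [x1,x2,x3=011]: 00000000  (ones: 0)
  rows 32-39 [x1,x2,x3=100]: 00001100  (ones: 2)
  rows 40-47 [x1,x2,x3=101]: 00001100  (ones: 2)
  rows 48-55 [x1,x2,x3=110]: 00001100  (ones: 2)
  rows 56-63 [x1,x2,x3=111]: 00001100  (ones: 2)
Satisfying assignments = 0+0+0+0+2+2+2+2 = 8

8


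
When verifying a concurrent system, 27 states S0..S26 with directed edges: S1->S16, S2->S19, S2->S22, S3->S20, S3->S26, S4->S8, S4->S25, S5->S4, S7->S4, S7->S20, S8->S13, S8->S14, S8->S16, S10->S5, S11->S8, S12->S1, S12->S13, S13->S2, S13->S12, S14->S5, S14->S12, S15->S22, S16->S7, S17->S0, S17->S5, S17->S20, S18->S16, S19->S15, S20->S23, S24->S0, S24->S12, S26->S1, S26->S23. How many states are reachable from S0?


BFS from S0:
  layer 0: {S0}
Reachable set: {S0}
Count = 1

1


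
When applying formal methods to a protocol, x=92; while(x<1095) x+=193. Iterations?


Step 1: x goes from 92 toward 1095 by 193; the body runs while x<1095, so iterations = ceil((bound-start)/step)
Step 2: Distance=1003
Step 3: ceil(1003/193)=6

6


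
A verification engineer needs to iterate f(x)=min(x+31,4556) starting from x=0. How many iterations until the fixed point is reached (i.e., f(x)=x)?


Step 1: x=0, cap=4556, increment=31
Step 2: x grows by 31 each step until capped at 4556; fixed point is x=4556
Step 3: iterations = ceil(4556/31) = 147

147


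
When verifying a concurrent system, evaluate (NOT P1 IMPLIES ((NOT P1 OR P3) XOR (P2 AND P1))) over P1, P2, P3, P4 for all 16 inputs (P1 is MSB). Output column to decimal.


Formula: (NOT P1 IMPLIES ((NOT P1 OR P3) XOR (P2 AND P1))) over P1, P2, P3, P4 (16 rows)
Evaluate each row (bits = P1,P2,P3,P4, MSB first):
  row 0 [0000]: (NOT 0 IMPLIES ((NOT 0 OR 0) XOR (0 AND 0))) -> 1
  row 1 [0001]: (NOT 0 IMPLIES ((NOT 0 OR 0) XOR (0 AND 0))) -> 1
  row 2 [0010]: (NOT 0 IMPLIES ((NOT 0 OR 1) XOR (0 AND 0))) -> 1
  row 3 [0011]: (NOT 0 IMPLIES ((NOT 0 OR 1) XOR (0 AND 0))) -> 1
  row 4 [0100]: (NOT 0 IMPLIES ((NOT 0 OR 0) XOR (1 AND 0))) -> 1
  row 5 [0101]: (NOT 0 IMPLIES ((NOT 0 OR 0) XOR (1 AND 0))) -> 1
  row 6 [0110]: (NOT 0 IMPLIES ((NOT 0 OR 1) XOR (1 AND 0))) -> 1
  row 7 [0111]: (NOT 0 IMPLIES ((NOT 0 OR 1) XOR (1 AND 0))) -> 1
  row 8 [1000]: (NOT 1 IMPLIES ((NOT 1 OR 0) XOR (0 AND 1))) -> 1
  row 9 [1001]: (NOT 1 IMPLIES ((NOT 1 OR 0) XOR (0 AND 1))) -> 1
  row 10 [1010]: (NOT 1 IMPLIES ((NOT 1 OR 1) XOR (0 AND 1))) -> 1
  row 11 [1011]: (NOT 1 IMPLIES ((NOT 1 OR 1) XOR (0 AND 1))) -> 1
  row 12 [1100]: (NOT 1 IMPLIES ((NOT 1 OR 0) XOR (1 AND 1))) -> 1
  row 13 [1101]: (NOT 1 IMPLIES ((NOT 1 OR 0) XOR (1 AND 1))) -> 1
  row 14 [1110]: (NOT 1 IMPLIES ((NOT 1 OR 1) XOR (1 AND 1))) -> 1
  row 15 [1111]: (NOT 1 IMPLIES ((NOT 1 OR 1) XOR (1 AND 1))) -> 1
Full result column, 4 rows per line (P1,P2 fixed per line; P3,P4 runs 00..11 left to right):
  rows 0-3 [P1,P2=00]: 1111  = hex F
  rows 4-7 [P1,P2=01]: 1111  = hex F
  rows 8-11 [P1,P2=10]: 1111  = hex F
  rows 12-15 [P1,P2=11]: 1111  = hex F
Output column (row 0 .. row 15) = 1111111111111111
Output column grouped in 4s = 1111 1111 1111 1111 = 0xFFFF
Convert to decimal digit by digit (value = value*16 + digit):
  F -> 15
  15*16 + 15 (F) = 255
  255*16 + 15 (F) = 4095
  4095*16 + 15 (F) = 65535
Decimal = 65535

65535


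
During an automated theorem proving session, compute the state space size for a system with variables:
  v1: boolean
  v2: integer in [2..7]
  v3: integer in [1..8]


State space = product of domain sizes of all variables.
Domain sizes:
  v1 (boolean): 2
  v2 (integer in [2..7]): 6
  v3 (integer in [1..8]): 8
Product = 2 * 6 * 8 = 96

96


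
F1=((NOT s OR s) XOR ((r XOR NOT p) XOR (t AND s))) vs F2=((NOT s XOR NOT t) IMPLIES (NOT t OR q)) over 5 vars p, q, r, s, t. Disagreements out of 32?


F1 = ((NOT s OR s) XOR ((r XOR NOT p) XOR (t AND s)))
F2 = ((NOT s XOR NOT t) IMPLIES (NOT t OR q))
Evaluate both on each of 32 rows (bits = p,q,r,s,t):
  row 0 [00000]: F1=0 F2=1 (differ) -> 1
  row 1 [00001]: F1=0 F2=0 -> 0
  row 2 [00010]: F1=0 F2=1 (differ) -> 1
  row 3 [00011]: F1=1 F2=1 -> 0
  row 4 [00100]: F1=1 F2=1 -> 0
  row 5 [00101]: F1=1 F2=0 (differ) -> 1
  row 6 [00110]: F1=1 F2=1 -> 0
  row 7 [00111]: F1=0 F2=1 (differ) -> 1
  row 8 [01000]: F1=0 F2=1 (differ) -> 1
  row 9 [01001]: F1=0 F2=1 (differ) -> 1
  row 10 [01010]: F1=0 F2=1 (differ) -> 1
  row 11 [01011]: F1=1 F2=1 -> 0
  row 12 [01100]: F1=1 F2=1 -> 0
  row 13 [01101]: F1=1 F2=1 -> 0
  row 14 [01110]: F1=1 F2=1 -> 0
  row 15 [01111]: F1=0 F2=1 (differ) -> 1
  row 16 [10000]: F1=1 F2=1 -> 0
  row 17 [10001]: F1=1 F2=0 (differ) -> 1
  row 18 [10010]: F1=1 F2=1 -> 0
  row 19 [10011]: F1=0 F2=1 (differ) -> 1
  row 20 [10100]: F1=0 F2=1 (differ) -> 1
  row 21 [10101]: F1=0 F2=0 -> 0
  row 22 [10110]: F1=0 F2=1 (differ) -> 1
  row 23 [10111]: F1=1 F2=1 -> 0
  row 24 [11000]: F1=1 F2=1 -> 0
  row 25 [11001]: F1=1 F2=1 -> 0
  row 26 [11010]: F1=1 F2=1 -> 0
  row 27 [11011]: F1=0 F2=1 (differ) -> 1
  row 28 [11100]: F1=0 F2=1 (differ) -> 1
  row 29 [11101]: F1=0 F2=1 (differ) -> 1
  row 30 [11110]: F1=0 F2=1 (differ) -> 1
  row 31 [11111]: F1=1 F2=1 -> 0
Full result column, 8 rows per line (p,q fixed per line; r,s,t runs 000..111 left to right):
  rows 0-7 [p,q=00]: 10100101  (ones: 4)
  rows 8-15 [p,q=01]: 11100001  (ones: 4)
  rows 16-23 [p,q=10]: 01011010  (ones: 4)
  rows 24-31 [p,q=11]: 00011110  (ones: 4)
Disagreements = 4+4+4+4 = 16

16


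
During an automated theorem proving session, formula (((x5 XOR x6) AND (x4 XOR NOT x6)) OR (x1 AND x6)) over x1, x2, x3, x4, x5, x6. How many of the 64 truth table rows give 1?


Formula: (((x5 XOR x6) AND (x4 XOR NOT x6)) OR (x1 AND x6)) over 6 vars (64 rows)
Evaluate each row (x1, x2, x3, x4, x5, x6 as bits, MSB first):
  row 0 [000000]: (((0 XOR 0) AND (0 XOR NOT 0)) OR (0 AND 0)) -> 0
  row 1 [000001]: (((0 XOR 1) AND (0 XOR NOT 1)) OR (0 AND 1)) -> 0
  row 2 [000010]: (((1 XOR 0) AND (0 XOR NOT 0)) OR (0 AND 0)) -> 1
  row 3 [000011]: (((1 XOR 1) AND (0 XOR NOT 1)) OR (0 AND 1)) -> 0
  row 4 [000100]: (((0 XOR 0) AND (1 XOR NOT 0)) OR (0 AND 0)) -> 0
  (every remaining row is evaluated the same way; all 64 results are listed next)
Full result column, 8 rows per line (x1,x2,x3 fixed per line; x4,x5,x6 runs 000..111 left to right):
  rows 0-7 [x1,x2,x3=000]: 00100100  (ones: 2)
  rows 8-15 [x1,x2,x3=001]: 00100100  (ones: 2)
  rows 16-23 [x1,x2,x3=010]: 00100100  (ones: 2)
  rows 24-31 [x1,x2,x3=011]: 00100100  (ones: 2)
  rows 32-39 [x1,x2,x3=100]: 01110101  (ones: 5)
  rows 40-47 [x1,x2,x3=101]: 01110101  (ones: 5)
  rows 48-55 [x1,x2,x3=110]: 01110101  (ones: 5)
  rows 56-63 [x1,x2,x3=111]: 01110101  (ones: 5)
Count of 1-rows = 2+2+2+2+5+5+5+5 = 28

28


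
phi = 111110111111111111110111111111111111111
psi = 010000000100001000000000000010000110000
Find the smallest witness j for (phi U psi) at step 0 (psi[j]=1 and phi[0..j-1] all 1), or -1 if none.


(phi U psi) at 0: need smallest j with psi[j]=1 and phi[i]=1 for all i in [0,j).
Scan from step 0:
  step 0: phi=1, psi=0 -> continue
  step 1: psi=1 and phi held for [0,1) -> witness found
Witness step = 1

1


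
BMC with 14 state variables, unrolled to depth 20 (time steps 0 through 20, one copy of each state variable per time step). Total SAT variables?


BMC unrolls to depth k, creating one copy of each state var for steps 0..k.
Step count = 20 + 1 = 21 (steps 0 through 20)
Vars per step = 14
Total = 14 * 21 = 294

294


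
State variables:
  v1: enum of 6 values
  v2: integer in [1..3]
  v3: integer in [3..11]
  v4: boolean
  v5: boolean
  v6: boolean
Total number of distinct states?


State space = product of domain sizes of all variables.
Domain sizes:
  v1 (enum of 6 values): 6
  v2 (integer in [1..3]): 3
  v3 (integer in [3..11]): 9
  v4 (boolean): 2
  v5 (boolean): 2
  v6 (boolean): 2
Product = 6 * 3 * 9 * 2 * 2 * 2 = 1296

1296


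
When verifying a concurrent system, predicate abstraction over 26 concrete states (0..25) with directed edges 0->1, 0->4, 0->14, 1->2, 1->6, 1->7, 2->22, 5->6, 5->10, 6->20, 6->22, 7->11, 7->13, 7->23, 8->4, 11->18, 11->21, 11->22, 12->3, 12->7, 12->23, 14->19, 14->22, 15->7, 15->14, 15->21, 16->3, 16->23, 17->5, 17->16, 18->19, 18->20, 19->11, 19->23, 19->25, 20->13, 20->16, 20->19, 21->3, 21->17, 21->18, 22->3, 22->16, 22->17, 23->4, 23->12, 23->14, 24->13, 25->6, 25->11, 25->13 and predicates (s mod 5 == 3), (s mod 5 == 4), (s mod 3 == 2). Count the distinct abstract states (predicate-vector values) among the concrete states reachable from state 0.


BFS from 0:
Concrete reachable: {0, 1, 2, 3, 4, 5, 6, 7, 10, 11, 12, 13, 14, 16, 17, 18, 19, 20, 21, 22, 23, 25}
Abstract via predicates (s mod 5 == 3), (s mod 5 == 4), (s mod 3 == 2):
  (0,0,0) <- {0, 1, 6, 7, 10, 12, 16, 21, 22, 25}
  (0,0,1) <- {2, 5, 11, 17, 20}
  (0,1,0) <- {4, 19}
  (0,1,1) <- {14}
  (1,0,0) <- {3, 13, 18}
  (1,0,1) <- {23}
Distinct abstract states = 6

6


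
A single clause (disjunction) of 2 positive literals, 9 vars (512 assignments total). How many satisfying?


Step 1: Total=2^9=512
Step 2: Unsat when all 2 false: 2^7=128
Step 3: Sat=512-128=384

384


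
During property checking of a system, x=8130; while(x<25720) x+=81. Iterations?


Step 1: x goes from 8130 toward 25720 by 81; the body runs while x<25720, so iterations = ceil((bound-start)/step)
Step 2: Distance=17590
Step 3: ceil(17590/81)=218

218


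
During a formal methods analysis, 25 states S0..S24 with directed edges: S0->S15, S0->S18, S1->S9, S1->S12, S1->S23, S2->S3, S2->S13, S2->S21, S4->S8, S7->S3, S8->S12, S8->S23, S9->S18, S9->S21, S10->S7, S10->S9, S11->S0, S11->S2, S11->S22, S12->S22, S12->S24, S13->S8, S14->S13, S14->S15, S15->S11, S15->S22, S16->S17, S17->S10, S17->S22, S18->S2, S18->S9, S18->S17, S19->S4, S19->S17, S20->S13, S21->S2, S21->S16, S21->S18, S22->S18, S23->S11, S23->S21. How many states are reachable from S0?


BFS from S0:
  layer 0: {S0}
  layer 1: {S15, S18}
  layer 2: {S2, S9, S11, S17, S22}
  layer 3: {S3, S10, S13, S21}
  layer 4: {S7, S8, S16}
  layer 5: {S12, S23}
  layer 6: {S24}
Reachable set: {S0, S2, S3, S7, S8, S9, S10, S11, S12, S13, S15, S16, S17, S18, S21, S22, S23, S24}
Count = 18

18


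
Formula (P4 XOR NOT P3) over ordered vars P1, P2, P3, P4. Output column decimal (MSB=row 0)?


Formula: (P4 XOR NOT P3) over P1, P2, P3, P4 (16 rows)
Evaluate each row (bits = P1,P2,P3,P4, MSB first):
  row 0 [0000]: (0 XOR NOT 0) -> 1
  row 1 [0001]: (1 XOR NOT 0) -> 0
  row 2 [0010]: (0 XOR NOT 1) -> 0
  row 3 [0011]: (1 XOR NOT 1) -> 1
  row 4 [0100]: (0 XOR NOT 0) -> 1
  row 5 [0101]: (1 XOR NOT 0) -> 0
  row 6 [0110]: (0 XOR NOT 1) -> 0
  row 7 [0111]: (1 XOR NOT 1) -> 1
  row 8 [1000]: (0 XOR NOT 0) -> 1
  row 9 [1001]: (1 XOR NOT 0) -> 0
  row 10 [1010]: (0 XOR NOT 1) -> 0
  row 11 [1011]: (1 XOR NOT 1) -> 1
  row 12 [1100]: (0 XOR NOT 0) -> 1
  row 13 [1101]: (1 XOR NOT 0) -> 0
  row 14 [1110]: (0 XOR NOT 1) -> 0
  row 15 [1111]: (1 XOR NOT 1) -> 1
Full result column, 4 rows per line (P1,P2 fixed per line; P3,P4 runs 00..11 left to right):
  rows 0-3 [P1,P2=00]: 1001  = hex 9
  rows 4-7 [P1,P2=01]: 1001  = hex 9
  rows 8-11 [P1,P2=10]: 1001  = hex 9
  rows 12-15 [P1,P2=11]: 1001  = hex 9
Output column (row 0 .. row 15) = 1001100110011001
Output column grouped in 4s = 1001 1001 1001 1001 = 0x9999
Convert to decimal digit by digit (value = value*16 + digit):
  9 -> 9
  9*16 + 9 = 153
  153*16 + 9 = 2457
  2457*16 + 9 = 39321
Decimal = 39321

39321


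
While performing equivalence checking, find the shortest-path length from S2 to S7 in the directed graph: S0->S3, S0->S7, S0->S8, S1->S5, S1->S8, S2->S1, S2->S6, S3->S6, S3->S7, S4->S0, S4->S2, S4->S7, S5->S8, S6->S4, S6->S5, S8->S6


BFS layer-by-layer from S2:
  dist 0: {S2}
  dist 1: {S1, S6}
  dist 2: {S4, S5, S8}
  dist 3: {S0, S7}
  -> S7 reached at distance 3
Shortest path length = 3

3


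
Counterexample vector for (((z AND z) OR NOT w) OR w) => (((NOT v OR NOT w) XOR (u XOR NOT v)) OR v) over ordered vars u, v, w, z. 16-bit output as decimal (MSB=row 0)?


F1 = (((z AND z) OR NOT w) OR w)
F2 = (((NOT v OR NOT w) XOR (u XOR NOT v)) OR v)
Counterexample to F1=>F2 is where F1=1 and F2=0.
Evaluate each row (bits = u,v,w,z, MSB first):
  row 0 [0000]: F1=1 F2=0 -> F1&~F2 -> 1
  row 1 [0001]: F1=1 F2=0 -> F1&~F2 -> 1
  row 2 [0010]: F1=1 F2=0 -> F1&~F2 -> 1
  row 3 [0011]: F1=1 F2=0 -> F1&~F2 -> 1
  row 4 [0100]: F1=1 F2=1 -> F1&~F2 -> 0
  row 5 [0101]: F1=1 F2=1 -> F1&~F2 -> 0
  row 6 [0110]: F1=1 F2=1 -> F1&~F2 -> 0
  row 7 [0111]: F1=1 F2=1 -> F1&~F2 -> 0
  row 8 [1000]: F1=1 F2=1 -> F1&~F2 -> 0
  row 9 [1001]: F1=1 F2=1 -> F1&~F2 -> 0
  row 10 [1010]: F1=1 F2=1 -> F1&~F2 -> 0
  row 11 [1011]: F1=1 F2=1 -> F1&~F2 -> 0
  row 12 [1100]: F1=1 F2=1 -> F1&~F2 -> 0
  row 13 [1101]: F1=1 F2=1 -> F1&~F2 -> 0
  row 14 [1110]: F1=1 F2=1 -> F1&~F2 -> 0
  row 15 [1111]: F1=1 F2=1 -> F1&~F2 -> 0
Full result column, 4 rows per line (u,v fixed per line; w,z runs 00..11 left to right):
  rows 0-3 [u,v=00]: 1111  = hex F
  rows 4-7 [u,v=01]: 0000  = hex 0
  rows 8-11 [u,v=10]: 0000  = hex 0
  rows 12-15 [u,v=11]: 0000  = hex 0
Counterexample vector (row 0 .. row 15) = 1111000000000000
Output column grouped in 4s = 1111 0000 0000 0000 = 0xF000
Convert to decimal digit by digit (value = value*16 + digit):
  F -> 15
  15*16 + 0 = 240
  240*16 + 0 = 3840
  3840*16 + 0 = 61440
Decimal = 61440

61440


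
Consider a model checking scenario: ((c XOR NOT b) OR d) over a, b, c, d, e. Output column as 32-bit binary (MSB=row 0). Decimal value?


Formula: ((c XOR NOT b) OR d) over a, b, c, d, e (32 rows)
Evaluate each row (bits = a,b,c,d,e, MSB first):
  row 0 [00000]: ((0 XOR NOT 0) OR 0) -> 1
  row 1 [00001]: ((0 XOR NOT 0) OR 0) -> 1
  row 2 [00010]: ((0 XOR NOT 0) OR 1) -> 1
  row 3 [00011]: ((0 XOR NOT 0) OR 1) -> 1
  row 4 [00100]: ((1 XOR NOT 0) OR 0) -> 0
  row 5 [00101]: ((1 XOR NOT 0) OR 0) -> 0
  row 6 [00110]: ((1 XOR NOT 0) OR 1) -> 1
  row 7 [00111]: ((1 XOR NOT 0) OR 1) -> 1
  row 8 [01000]: ((0 XOR NOT 1) OR 0) -> 0
  row 9 [01001]: ((0 XOR NOT 1) OR 0) -> 0
  row 10 [01010]: ((0 XOR NOT 1) OR 1) -> 1
  row 11 [01011]: ((0 XOR NOT 1) OR 1) -> 1
  row 12 [01100]: ((1 XOR NOT 1) OR 0) -> 1
  row 13 [01101]: ((1 XOR NOT 1) OR 0) -> 1
  row 14 [01110]: ((1 XOR NOT 1) OR 1) -> 1
  row 15 [01111]: ((1 XOR NOT 1) OR 1) -> 1
  row 16 [10000]: ((0 XOR NOT 0) OR 0) -> 1
  row 17 [10001]: ((0 XOR NOT 0) OR 0) -> 1
  row 18 [10010]: ((0 XOR NOT 0) OR 1) -> 1
  row 19 [10011]: ((0 XOR NOT 0) OR 1) -> 1
  row 20 [10100]: ((1 XOR NOT 0) OR 0) -> 0
  row 21 [10101]: ((1 XOR NOT 0) OR 0) -> 0
  row 22 [10110]: ((1 XOR NOT 0) OR 1) -> 1
  row 23 [10111]: ((1 XOR NOT 0) OR 1) -> 1
  row 24 [11000]: ((0 XOR NOT 1) OR 0) -> 0
  row 25 [11001]: ((0 XOR NOT 1) OR 0) -> 0
  row 26 [11010]: ((0 XOR NOT 1) OR 1) -> 1
  row 27 [11011]: ((0 XOR NOT 1) OR 1) -> 1
  row 28 [11100]: ((1 XOR NOT 1) OR 0) -> 1
  row 29 [11101]: ((1 XOR NOT 1) OR 0) -> 1
  row 30 [11110]: ((1 XOR NOT 1) OR 1) -> 1
  row 31 [11111]: ((1 XOR NOT 1) OR 1) -> 1
Full result column, 4 rows per line (a,b,c fixed per line; d,e runs 00..11 left to right):
  rows 0-3 [a,b,c=000]: 1111  = hex F
  rows 4-7 [a,b,c=001]: 0011  = hex 3
  rows 8-11 [a,b,c=010]: 0011  = hex 3
  rows 12-15 [a,b,c=011]: 1111  = hex F
  rows 16-19 [a,b,c=100]: 1111  = hex F
  rows 20-23 [a,b,c=101]: 0011  = hex 3
  rows 24-27 [a,b,c=110]: 0011  = hex 3
  rows 28-31 [a,b,c=111]: 1111  = hex F
Output column (row 0 .. row 31) = 11110011001111111111001100111111
Output column grouped in 4s = 1111 0011 0011 1111 1111 0011 0011 1111 = 0xF33FF33F
Convert to decimal digit by digit (value = value*16 + digit):
  F -> 15
  15*16 + 3 = 243
  243*16 + 3 = 3891
  3891*16 + 15 (F) = 62271
  62271*16 + 15 (F) = 996351
  996351*16 + 3 = 15941619
  15941619*16 + 3 = 255065907
  255065907*16 + 15 (F) = 4081054527
Decimal = 4081054527

4081054527


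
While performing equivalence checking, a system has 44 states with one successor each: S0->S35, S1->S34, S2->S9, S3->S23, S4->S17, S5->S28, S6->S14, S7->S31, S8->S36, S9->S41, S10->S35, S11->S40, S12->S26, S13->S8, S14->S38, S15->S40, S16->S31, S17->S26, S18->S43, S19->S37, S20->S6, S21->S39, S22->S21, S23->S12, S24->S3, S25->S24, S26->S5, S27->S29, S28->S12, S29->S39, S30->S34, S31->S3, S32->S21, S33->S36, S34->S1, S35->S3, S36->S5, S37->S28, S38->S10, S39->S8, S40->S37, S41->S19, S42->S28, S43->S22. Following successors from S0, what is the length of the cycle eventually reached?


Trace from S0 until a state repeats:
  S0 -> S35 -> S3 -> S23 -> S12 -> S26 -> S5 -> S28 -> S12
S12 first seen at step 4, revisited at step 8.
Cycle length = 8 - 4 = 4

4


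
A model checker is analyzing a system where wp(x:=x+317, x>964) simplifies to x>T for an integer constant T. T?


Formula: wp(x:=E, P) = P[E/x] (substitute E for x in postcondition)
Step 1: Postcondition: x>964
Step 2: Substitute x+317 for x: x+317>964
Step 3: Solve for x: x > 964-317 = 647

647


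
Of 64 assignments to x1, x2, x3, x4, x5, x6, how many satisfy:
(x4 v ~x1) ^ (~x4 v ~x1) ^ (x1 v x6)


CNF with 3 clauses over 6 vars (64 assignments).
An assignment satisfies CNF iff every clause has >=1 true literal.
Check each row (bits = x1,x2,x3,x4,x5,x6; clause T/F shown):
  row 0 [000000]: clauses=TTF -> 0
  row 1 [000001]: clauses=TTT -> 1
  row 2 [000010]: clauses=TTF -> 0
  row 3 [000011]: clauses=TTT -> 1
  row 4 [000100]: clauses=TTF -> 0
  (every remaining row is evaluated the same way; all 64 results are listed next)
Full result column, 8 rows per line (x1,x2,x3 fixed per line; x4,x5,x6 runs 000..111 left to right):
  rows 0-7 [x1,x2,x3=000]: 01010101  (ones: 4)
  rows 8-15 [x1,x2,x3=001]: 01010101  (ones: 4)
  rows 16-23 [x1,x2,x3=010]: 01010101  (ones: 4)
  rows 24-31 [x1,x2,x3=011]: 01010101  (ones: 4)
  rows 32-39 [x1,x2,x3=100]: 00000000  (ones: 0)
  rows 40-47 [x1,x2,x3=101]: 00000000  (ones: 0)
  rows 48-55 [x1,x2,x3=110]: 00000000  (ones: 0)
  rows 56-63 [x1,x2,x3=111]: 00000000  (ones: 0)
Satisfying assignments = 4+4+4+4+0+0+0+0 = 16

16


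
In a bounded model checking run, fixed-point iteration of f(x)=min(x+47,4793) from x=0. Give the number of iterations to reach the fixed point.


Step 1: x=0, cap=4793, increment=47
Step 2: x grows by 47 each step until capped at 4793; fixed point is x=4793
Step 3: iterations = ceil(4793/47) = 102

102


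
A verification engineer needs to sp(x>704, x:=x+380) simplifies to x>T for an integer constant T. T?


Formula: sp(P, x:=E) = exists old_x. (x = E[old_x/x]) AND P[old_x/x] (old_x is the value of x before the assignment; eliminate old_x by solving x = E[old_x/x] for old_x)
Step 1: Precondition P: x>704, i.e. old_x > 704
Step 2: Assignment gives x = old_x + 380, so old_x = x - 380
Step 3: Substitute into P: x - 380 > 704
Step 4: Simplify: x > 704+380 = 1084

1084


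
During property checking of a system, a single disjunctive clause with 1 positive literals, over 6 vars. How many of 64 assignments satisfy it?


Step 1: Total=2^6=64
Step 2: Unsat when all 1 false: 2^5=32
Step 3: Sat=64-32=32

32


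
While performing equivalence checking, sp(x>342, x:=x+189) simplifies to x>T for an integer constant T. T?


Formula: sp(P, x:=E) = exists old_x. (x = E[old_x/x]) AND P[old_x/x] (old_x is the value of x before the assignment; eliminate old_x by solving x = E[old_x/x] for old_x)
Step 1: Precondition P: x>342, i.e. old_x > 342
Step 2: Assignment gives x = old_x + 189, so old_x = x - 189
Step 3: Substitute into P: x - 189 > 342
Step 4: Simplify: x > 342+189 = 531

531


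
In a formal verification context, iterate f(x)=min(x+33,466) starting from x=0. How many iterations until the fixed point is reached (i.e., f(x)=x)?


Step 1: x=0, cap=466, increment=33
Step 2: x grows by 33 each step until capped at 466; fixed point is x=466
Step 3: iterations = ceil(466/33) = 15

15


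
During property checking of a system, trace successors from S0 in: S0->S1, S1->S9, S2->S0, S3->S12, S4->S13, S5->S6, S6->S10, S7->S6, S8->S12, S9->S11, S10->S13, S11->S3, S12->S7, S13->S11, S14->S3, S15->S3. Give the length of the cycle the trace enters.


Trace from S0 until a state repeats:
  S0 -> S1 -> S9 -> S11 -> S3 -> S12 -> S7 -> S6 -> S10 -> S13 -> S11
S11 first seen at step 3, revisited at step 10.
Cycle length = 10 - 3 = 7

7


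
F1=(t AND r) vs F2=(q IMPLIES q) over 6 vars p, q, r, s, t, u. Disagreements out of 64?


F1 = (t AND r)
F2 = (q IMPLIES q)
Evaluate both on each of 64 rows (bits = p,q,r,s,t,u):
  row 0 [000000]: F1=0 F2=1 (differ) -> 1
  row 1 [000001]: F1=0 F2=1 (differ) -> 1
  row 2 [000010]: F1=0 F2=1 (differ) -> 1
  row 3 [000011]: F1=0 F2=1 (differ) -> 1
  row 4 [000100]: F1=0 F2=1 (differ) -> 1
  (every remaining row is evaluated the same way; all 64 results are listed next)
Full result column, 8 rows per line (p,q,r fixed per line; s,t,u runs 000..111 left to right):
  rows 0-7 [p,q,r=000]: 11111111  (ones: 8)
  rows 8-15 [p,q,r=001]: 11001100  (ones: 4)
  rows 16-23 [p,q,r=010]: 11111111  (ones: 8)
  rows 24-31 [p,q,r=011]: 11001100  (ones: 4)
  rows 32-39 [p,q,r=100]: 11111111  (ones: 8)
  rows 40-47 [p,q,r=101]: 11001100  (ones: 4)
  rows 48-55 [p,q,r=110]: 11111111  (ones: 8)
  rows 56-63 [p,q,r=111]: 11001100  (ones: 4)
Disagreements = 8+4+8+4+8+4+8+4 = 48

48


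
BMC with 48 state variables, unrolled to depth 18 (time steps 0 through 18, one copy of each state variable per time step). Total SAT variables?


BMC unrolls to depth k, creating one copy of each state var for steps 0..k.
Step count = 18 + 1 = 19 (steps 0 through 18)
Vars per step = 48
Total = 48 * 19 = 912

912


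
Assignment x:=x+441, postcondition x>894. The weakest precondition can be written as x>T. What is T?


Formula: wp(x:=E, P) = P[E/x] (substitute E for x in postcondition)
Step 1: Postcondition: x>894
Step 2: Substitute x+441 for x: x+441>894
Step 3: Solve for x: x > 894-441 = 453

453


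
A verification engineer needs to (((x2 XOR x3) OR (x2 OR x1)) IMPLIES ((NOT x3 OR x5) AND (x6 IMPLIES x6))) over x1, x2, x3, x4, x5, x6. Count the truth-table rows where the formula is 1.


Formula: (((x2 XOR x3) OR (x2 OR x1)) IMPLIES ((NOT x3 OR x5) AND (x6 IMPLIES x6))) over 6 vars (64 rows)
Evaluate each row (x1, x2, x3, x4, x5, x6 as bits, MSB first):
  row 0 [000000]: (((0 XOR 0) OR (0 OR 0)) IMPLIES ((NOT 0 OR 0) AND (0 IMPLIES 0))) -> 1
  row 1 [000001]: (((0 XOR 0) OR (0 OR 0)) IMPLIES ((NOT 0 OR 0) AND (1 IMPLIES 1))) -> 1
  row 2 [000010]: (((0 XOR 0) OR (0 OR 0)) IMPLIES ((NOT 0 OR 1) AND (0 IMPLIES 0))) -> 1
  row 3 [000011]: (((0 XOR 0) OR (0 OR 0)) IMPLIES ((NOT 0 OR 1) AND (1 IMPLIES 1))) -> 1
  row 4 [000100]: (((0 XOR 0) OR (0 OR 0)) IMPLIES ((NOT 0 OR 0) AND (0 IMPLIES 0))) -> 1
  (every remaining row is evaluated the same way; all 64 results are listed next)
Full result column, 8 rows per line (x1,x2,x3 fixed per line; x4,x5,x6 runs 000..111 left to right):
  rows 0-7 [x1,x2,x3=000]: 11111111  (ones: 8)
  rows 8-15 [x1,x2,x3=001]: 00110011  (ones: 4)
  rows 16-23 [x1,x2,x3=010]: 11111111  (ones: 8)
  rows 24-31 [x1,x2,x3=011]: 00110011  (ones: 4)
  rows 32-39 [x1,x2,x3=100]: 11111111  (ones: 8)
  rows 40-47 [x1,x2,x3=101]: 00110011  (ones: 4)
  rows 48-55 [x1,x2,x3=110]: 11111111  (ones: 8)
  rows 56-63 [x1,x2,x3=111]: 00110011  (ones: 4)
Count of 1-rows = 8+4+8+4+8+4+8+4 = 48

48
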